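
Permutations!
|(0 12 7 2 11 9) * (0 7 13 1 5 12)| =|(1 5 12 13)(2 11 9 7)| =4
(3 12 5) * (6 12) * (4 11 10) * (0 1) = (0 1)(3 6 12 5)(4 11 10) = [1, 0, 2, 6, 11, 3, 12, 7, 8, 9, 4, 10, 5]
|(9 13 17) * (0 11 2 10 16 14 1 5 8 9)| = |(0 11 2 10 16 14 1 5 8 9 13 17)| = 12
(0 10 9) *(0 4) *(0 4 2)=(0 10 9 2)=[10, 1, 0, 3, 4, 5, 6, 7, 8, 2, 9]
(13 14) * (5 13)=(5 13 14)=[0, 1, 2, 3, 4, 13, 6, 7, 8, 9, 10, 11, 12, 14, 5]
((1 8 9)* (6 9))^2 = ((1 8 6 9))^2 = (1 6)(8 9)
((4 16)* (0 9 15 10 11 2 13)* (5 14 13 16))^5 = (0 2 13 11 14 10 5 15 4 9 16)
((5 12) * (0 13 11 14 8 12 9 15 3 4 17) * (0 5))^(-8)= (0 8 11)(3 9 17)(4 15 5)(12 14 13)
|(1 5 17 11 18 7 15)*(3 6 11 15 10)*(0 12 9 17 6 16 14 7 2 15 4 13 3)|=77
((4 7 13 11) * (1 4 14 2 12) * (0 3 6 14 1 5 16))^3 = ((0 3 6 14 2 12 5 16)(1 4 7 13 11))^3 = (0 14 5 3 2 16 6 12)(1 13 4 11 7)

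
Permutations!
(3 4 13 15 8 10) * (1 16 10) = (1 16 10 3 4 13 15 8) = [0, 16, 2, 4, 13, 5, 6, 7, 1, 9, 3, 11, 12, 15, 14, 8, 10]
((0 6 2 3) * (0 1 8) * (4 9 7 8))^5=((0 6 2 3 1 4 9 7 8))^5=(0 4 6 9 2 7 3 8 1)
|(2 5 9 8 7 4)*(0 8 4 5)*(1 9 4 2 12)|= 9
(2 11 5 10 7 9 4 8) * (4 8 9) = (2 11 5 10 7 4 9 8) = [0, 1, 11, 3, 9, 10, 6, 4, 2, 8, 7, 5]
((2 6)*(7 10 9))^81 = ((2 6)(7 10 9))^81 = (10)(2 6)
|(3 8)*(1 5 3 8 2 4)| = 5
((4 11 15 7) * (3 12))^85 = (3 12)(4 11 15 7)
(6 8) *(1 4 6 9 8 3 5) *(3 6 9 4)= (1 3 5)(4 9 8)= [0, 3, 2, 5, 9, 1, 6, 7, 4, 8]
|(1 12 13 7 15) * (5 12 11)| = 7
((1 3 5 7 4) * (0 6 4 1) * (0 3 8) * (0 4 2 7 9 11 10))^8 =(0 5 1)(2 11 4)(3 7 10)(6 9 8)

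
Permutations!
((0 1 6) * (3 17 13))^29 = (0 6 1)(3 13 17)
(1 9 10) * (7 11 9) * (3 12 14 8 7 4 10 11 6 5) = [0, 4, 2, 12, 10, 3, 5, 6, 7, 11, 1, 9, 14, 13, 8] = (1 4 10)(3 12 14 8 7 6 5)(9 11)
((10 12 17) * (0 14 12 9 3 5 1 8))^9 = (0 8 1 5 3 9 10 17 12 14)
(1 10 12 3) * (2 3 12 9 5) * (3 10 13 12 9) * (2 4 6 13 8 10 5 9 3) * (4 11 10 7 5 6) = (1 8 7 5 11 10 2 6 13 12 3) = [0, 8, 6, 1, 4, 11, 13, 5, 7, 9, 2, 10, 3, 12]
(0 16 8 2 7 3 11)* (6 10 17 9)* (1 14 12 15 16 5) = [5, 14, 7, 11, 4, 1, 10, 3, 2, 6, 17, 0, 15, 13, 12, 16, 8, 9] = (0 5 1 14 12 15 16 8 2 7 3 11)(6 10 17 9)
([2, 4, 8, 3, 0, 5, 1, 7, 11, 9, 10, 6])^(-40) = [8, 0, 11, 3, 2, 5, 4, 7, 6, 9, 10, 1]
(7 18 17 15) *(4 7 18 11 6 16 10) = (4 7 11 6 16 10)(15 18 17) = [0, 1, 2, 3, 7, 5, 16, 11, 8, 9, 4, 6, 12, 13, 14, 18, 10, 15, 17]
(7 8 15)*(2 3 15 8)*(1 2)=(1 2 3 15 7)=[0, 2, 3, 15, 4, 5, 6, 1, 8, 9, 10, 11, 12, 13, 14, 7]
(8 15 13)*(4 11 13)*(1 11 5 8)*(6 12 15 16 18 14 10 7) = (1 11 13)(4 5 8 16 18 14 10 7 6 12 15) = [0, 11, 2, 3, 5, 8, 12, 6, 16, 9, 7, 13, 15, 1, 10, 4, 18, 17, 14]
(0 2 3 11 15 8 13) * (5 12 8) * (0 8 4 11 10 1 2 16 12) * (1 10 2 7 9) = (0 16 12 4 11 15 5)(1 7 9)(2 3)(8 13) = [16, 7, 3, 2, 11, 0, 6, 9, 13, 1, 10, 15, 4, 8, 14, 5, 12]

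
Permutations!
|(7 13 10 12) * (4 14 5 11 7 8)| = 9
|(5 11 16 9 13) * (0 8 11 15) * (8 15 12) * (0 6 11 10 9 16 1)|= 30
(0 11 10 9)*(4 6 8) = (0 11 10 9)(4 6 8) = [11, 1, 2, 3, 6, 5, 8, 7, 4, 0, 9, 10]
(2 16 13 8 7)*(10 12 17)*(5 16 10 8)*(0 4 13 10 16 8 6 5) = (0 4 13)(2 16 10 12 17 6 5 8 7) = [4, 1, 16, 3, 13, 8, 5, 2, 7, 9, 12, 11, 17, 0, 14, 15, 10, 6]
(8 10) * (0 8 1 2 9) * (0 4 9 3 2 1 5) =[8, 1, 3, 2, 9, 0, 6, 7, 10, 4, 5] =(0 8 10 5)(2 3)(4 9)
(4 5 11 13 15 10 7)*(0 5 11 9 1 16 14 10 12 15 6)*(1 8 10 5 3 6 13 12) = (0 3 6)(1 16 14 5 9 8 10 7 4 11 12 15) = [3, 16, 2, 6, 11, 9, 0, 4, 10, 8, 7, 12, 15, 13, 5, 1, 14]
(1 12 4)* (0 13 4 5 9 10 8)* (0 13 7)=(0 7)(1 12 5 9 10 8 13 4)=[7, 12, 2, 3, 1, 9, 6, 0, 13, 10, 8, 11, 5, 4]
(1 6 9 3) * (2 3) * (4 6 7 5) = (1 7 5 4 6 9 2 3) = [0, 7, 3, 1, 6, 4, 9, 5, 8, 2]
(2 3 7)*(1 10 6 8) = [0, 10, 3, 7, 4, 5, 8, 2, 1, 9, 6] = (1 10 6 8)(2 3 7)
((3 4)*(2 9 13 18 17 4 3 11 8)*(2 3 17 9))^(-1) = (3 8 11 4 17)(9 18 13)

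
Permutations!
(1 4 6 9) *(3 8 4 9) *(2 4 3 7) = (1 9)(2 4 6 7)(3 8) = [0, 9, 4, 8, 6, 5, 7, 2, 3, 1]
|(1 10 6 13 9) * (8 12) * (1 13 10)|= |(6 10)(8 12)(9 13)|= 2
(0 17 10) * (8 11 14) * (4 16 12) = (0 17 10)(4 16 12)(8 11 14) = [17, 1, 2, 3, 16, 5, 6, 7, 11, 9, 0, 14, 4, 13, 8, 15, 12, 10]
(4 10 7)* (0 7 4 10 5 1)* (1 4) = (0 7 10 1)(4 5) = [7, 0, 2, 3, 5, 4, 6, 10, 8, 9, 1]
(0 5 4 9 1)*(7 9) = [5, 0, 2, 3, 7, 4, 6, 9, 8, 1] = (0 5 4 7 9 1)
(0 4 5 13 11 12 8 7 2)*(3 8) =(0 4 5 13 11 12 3 8 7 2) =[4, 1, 0, 8, 5, 13, 6, 2, 7, 9, 10, 12, 3, 11]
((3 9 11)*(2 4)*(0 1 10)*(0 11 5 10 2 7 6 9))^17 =(0 9 1 5 2 10 4 11 7 3 6)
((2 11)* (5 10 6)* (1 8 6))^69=((1 8 6 5 10)(2 11))^69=(1 10 5 6 8)(2 11)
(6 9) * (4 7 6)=(4 7 6 9)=[0, 1, 2, 3, 7, 5, 9, 6, 8, 4]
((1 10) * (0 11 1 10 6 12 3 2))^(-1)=((0 11 1 6 12 3 2))^(-1)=(0 2 3 12 6 1 11)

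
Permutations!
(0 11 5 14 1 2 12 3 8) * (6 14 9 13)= (0 11 5 9 13 6 14 1 2 12 3 8)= [11, 2, 12, 8, 4, 9, 14, 7, 0, 13, 10, 5, 3, 6, 1]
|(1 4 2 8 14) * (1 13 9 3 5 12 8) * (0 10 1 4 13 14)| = 18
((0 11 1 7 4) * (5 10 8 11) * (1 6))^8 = ((0 5 10 8 11 6 1 7 4))^8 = (0 4 7 1 6 11 8 10 5)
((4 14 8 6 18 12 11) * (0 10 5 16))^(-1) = (0 16 5 10)(4 11 12 18 6 8 14)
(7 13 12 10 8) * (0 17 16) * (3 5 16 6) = (0 17 6 3 5 16)(7 13 12 10 8) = [17, 1, 2, 5, 4, 16, 3, 13, 7, 9, 8, 11, 10, 12, 14, 15, 0, 6]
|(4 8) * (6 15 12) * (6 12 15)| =|(15)(4 8)| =2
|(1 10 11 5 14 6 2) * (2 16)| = 8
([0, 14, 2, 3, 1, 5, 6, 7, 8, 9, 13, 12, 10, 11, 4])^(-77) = (1 14 4)(10 12 11 13)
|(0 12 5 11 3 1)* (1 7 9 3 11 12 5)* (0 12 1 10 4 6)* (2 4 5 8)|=|(0 8 2 4 6)(1 12 10 5)(3 7 9)|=60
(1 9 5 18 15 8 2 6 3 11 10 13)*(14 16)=(1 9 5 18 15 8 2 6 3 11 10 13)(14 16)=[0, 9, 6, 11, 4, 18, 3, 7, 2, 5, 13, 10, 12, 1, 16, 8, 14, 17, 15]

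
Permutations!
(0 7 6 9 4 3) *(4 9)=(9)(0 7 6 4 3)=[7, 1, 2, 0, 3, 5, 4, 6, 8, 9]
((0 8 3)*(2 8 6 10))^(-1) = ((0 6 10 2 8 3))^(-1) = (0 3 8 2 10 6)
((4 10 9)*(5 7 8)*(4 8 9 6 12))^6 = (4 6)(5 9)(7 8)(10 12)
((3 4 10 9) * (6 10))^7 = (3 6 9 4 10)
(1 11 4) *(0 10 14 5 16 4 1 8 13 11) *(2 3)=(0 10 14 5 16 4 8 13 11 1)(2 3)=[10, 0, 3, 2, 8, 16, 6, 7, 13, 9, 14, 1, 12, 11, 5, 15, 4]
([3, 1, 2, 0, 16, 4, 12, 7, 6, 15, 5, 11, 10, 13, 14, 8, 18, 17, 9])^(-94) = (4 6 18 10 15)(5 8 16 12 9)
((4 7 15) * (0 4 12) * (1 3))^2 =(0 7 12 4 15) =((0 4 7 15 12)(1 3))^2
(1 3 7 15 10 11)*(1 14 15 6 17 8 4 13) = (1 3 7 6 17 8 4 13)(10 11 14 15) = [0, 3, 2, 7, 13, 5, 17, 6, 4, 9, 11, 14, 12, 1, 15, 10, 16, 8]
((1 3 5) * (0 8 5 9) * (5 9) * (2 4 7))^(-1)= (0 9 8)(1 5 3)(2 7 4)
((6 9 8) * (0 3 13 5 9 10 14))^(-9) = ((0 3 13 5 9 8 6 10 14))^(-9) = (14)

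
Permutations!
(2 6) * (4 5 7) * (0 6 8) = (0 6 2 8)(4 5 7) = [6, 1, 8, 3, 5, 7, 2, 4, 0]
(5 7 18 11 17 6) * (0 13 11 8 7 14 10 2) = (0 13 11 17 6 5 14 10 2)(7 18 8) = [13, 1, 0, 3, 4, 14, 5, 18, 7, 9, 2, 17, 12, 11, 10, 15, 16, 6, 8]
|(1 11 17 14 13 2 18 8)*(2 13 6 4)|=|(1 11 17 14 6 4 2 18 8)|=9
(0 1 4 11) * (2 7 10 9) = (0 1 4 11)(2 7 10 9) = [1, 4, 7, 3, 11, 5, 6, 10, 8, 2, 9, 0]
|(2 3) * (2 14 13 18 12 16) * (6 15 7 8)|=28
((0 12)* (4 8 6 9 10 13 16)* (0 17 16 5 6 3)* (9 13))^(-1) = (0 3 8 4 16 17 12)(5 13 6)(9 10)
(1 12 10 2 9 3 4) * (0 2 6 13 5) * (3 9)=[2, 12, 3, 4, 1, 0, 13, 7, 8, 9, 6, 11, 10, 5]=(0 2 3 4 1 12 10 6 13 5)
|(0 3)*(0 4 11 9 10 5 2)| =8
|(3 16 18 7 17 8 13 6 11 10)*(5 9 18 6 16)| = |(3 5 9 18 7 17 8 13 16 6 11 10)| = 12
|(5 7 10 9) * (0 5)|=|(0 5 7 10 9)|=5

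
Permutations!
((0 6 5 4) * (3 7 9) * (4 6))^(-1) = (0 4)(3 9 7)(5 6)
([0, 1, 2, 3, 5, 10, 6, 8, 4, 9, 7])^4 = (4 8 7 10 5)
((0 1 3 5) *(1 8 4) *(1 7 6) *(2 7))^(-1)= ((0 8 4 2 7 6 1 3 5))^(-1)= (0 5 3 1 6 7 2 4 8)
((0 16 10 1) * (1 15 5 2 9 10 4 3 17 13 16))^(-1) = (0 1)(2 5 15 10 9)(3 4 16 13 17)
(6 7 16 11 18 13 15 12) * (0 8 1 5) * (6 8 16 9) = (0 16 11 18 13 15 12 8 1 5)(6 7 9) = [16, 5, 2, 3, 4, 0, 7, 9, 1, 6, 10, 18, 8, 15, 14, 12, 11, 17, 13]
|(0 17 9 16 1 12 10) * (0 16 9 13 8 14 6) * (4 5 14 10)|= |(0 17 13 8 10 16 1 12 4 5 14 6)|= 12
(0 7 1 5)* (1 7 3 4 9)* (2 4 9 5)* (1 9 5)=(9)(0 3 5)(1 2 4)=[3, 2, 4, 5, 1, 0, 6, 7, 8, 9]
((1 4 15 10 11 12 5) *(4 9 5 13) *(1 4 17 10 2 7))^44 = ((1 9 5 4 15 2 7)(10 11 12 13 17))^44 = (1 5 15 7 9 4 2)(10 17 13 12 11)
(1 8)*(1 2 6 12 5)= (1 8 2 6 12 5)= [0, 8, 6, 3, 4, 1, 12, 7, 2, 9, 10, 11, 5]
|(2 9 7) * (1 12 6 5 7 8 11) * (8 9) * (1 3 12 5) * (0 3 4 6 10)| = |(0 3 12 10)(1 5 7 2 8 11 4 6)| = 8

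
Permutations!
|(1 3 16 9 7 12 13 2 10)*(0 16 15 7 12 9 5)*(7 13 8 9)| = |(0 16 5)(1 3 15 13 2 10)(8 9 12)| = 6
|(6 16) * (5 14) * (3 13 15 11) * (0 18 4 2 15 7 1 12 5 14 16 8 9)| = 16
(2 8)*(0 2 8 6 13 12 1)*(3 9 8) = (0 2 6 13 12 1)(3 9 8) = [2, 0, 6, 9, 4, 5, 13, 7, 3, 8, 10, 11, 1, 12]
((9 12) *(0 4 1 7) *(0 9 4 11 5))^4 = (0 11 5)(1 4 12 9 7)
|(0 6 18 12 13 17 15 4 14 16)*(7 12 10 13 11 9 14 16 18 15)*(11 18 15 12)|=|(0 6 12 18 10 13 17 7 11 9 14 15 4 16)|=14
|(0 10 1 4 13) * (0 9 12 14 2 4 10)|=6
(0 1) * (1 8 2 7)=(0 8 2 7 1)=[8, 0, 7, 3, 4, 5, 6, 1, 2]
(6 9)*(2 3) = (2 3)(6 9) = [0, 1, 3, 2, 4, 5, 9, 7, 8, 6]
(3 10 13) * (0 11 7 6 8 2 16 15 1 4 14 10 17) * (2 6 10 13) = (0 11 7 10 2 16 15 1 4 14 13 3 17)(6 8) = [11, 4, 16, 17, 14, 5, 8, 10, 6, 9, 2, 7, 12, 3, 13, 1, 15, 0]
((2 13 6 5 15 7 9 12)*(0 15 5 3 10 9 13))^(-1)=(0 2 12 9 10 3 6 13 7 15)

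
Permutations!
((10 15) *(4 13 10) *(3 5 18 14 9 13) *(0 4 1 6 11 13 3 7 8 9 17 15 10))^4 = ((0 4 7 8 9 3 5 18 14 17 15 1 6 11 13))^4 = (0 9 14 6 4 3 17 11 7 5 15 13 8 18 1)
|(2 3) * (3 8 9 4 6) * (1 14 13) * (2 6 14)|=14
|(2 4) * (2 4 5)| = 2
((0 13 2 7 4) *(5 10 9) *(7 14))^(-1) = ((0 13 2 14 7 4)(5 10 9))^(-1) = (0 4 7 14 2 13)(5 9 10)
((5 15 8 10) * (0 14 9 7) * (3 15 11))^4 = (3 5 8)(10 15 11)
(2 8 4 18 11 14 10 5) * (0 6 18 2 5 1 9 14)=(0 6 18 11)(1 9 14 10)(2 8 4)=[6, 9, 8, 3, 2, 5, 18, 7, 4, 14, 1, 0, 12, 13, 10, 15, 16, 17, 11]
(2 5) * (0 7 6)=(0 7 6)(2 5)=[7, 1, 5, 3, 4, 2, 0, 6]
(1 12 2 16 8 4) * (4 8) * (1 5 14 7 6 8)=(1 12 2 16 4 5 14 7 6 8)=[0, 12, 16, 3, 5, 14, 8, 6, 1, 9, 10, 11, 2, 13, 7, 15, 4]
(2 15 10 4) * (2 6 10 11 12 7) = [0, 1, 15, 3, 6, 5, 10, 2, 8, 9, 4, 12, 7, 13, 14, 11] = (2 15 11 12 7)(4 6 10)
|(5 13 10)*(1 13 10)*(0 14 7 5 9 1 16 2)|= |(0 14 7 5 10 9 1 13 16 2)|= 10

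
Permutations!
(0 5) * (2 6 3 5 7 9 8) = (0 7 9 8 2 6 3 5) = [7, 1, 6, 5, 4, 0, 3, 9, 2, 8]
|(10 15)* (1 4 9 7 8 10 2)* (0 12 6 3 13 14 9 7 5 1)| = |(0 12 6 3 13 14 9 5 1 4 7 8 10 15 2)| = 15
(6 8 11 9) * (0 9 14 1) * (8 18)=[9, 0, 2, 3, 4, 5, 18, 7, 11, 6, 10, 14, 12, 13, 1, 15, 16, 17, 8]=(0 9 6 18 8 11 14 1)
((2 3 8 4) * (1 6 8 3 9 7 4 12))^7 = ((1 6 8 12)(2 9 7 4))^7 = (1 12 8 6)(2 4 7 9)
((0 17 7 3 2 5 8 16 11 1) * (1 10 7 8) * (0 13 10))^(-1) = ((0 17 8 16 11)(1 13 10 7 3 2 5))^(-1) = (0 11 16 8 17)(1 5 2 3 7 10 13)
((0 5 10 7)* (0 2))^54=(0 2 7 10 5)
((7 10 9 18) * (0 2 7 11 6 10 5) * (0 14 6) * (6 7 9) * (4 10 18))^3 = (0 4 18 2 10 11 9 6)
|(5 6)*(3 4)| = 2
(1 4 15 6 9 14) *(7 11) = (1 4 15 6 9 14)(7 11) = [0, 4, 2, 3, 15, 5, 9, 11, 8, 14, 10, 7, 12, 13, 1, 6]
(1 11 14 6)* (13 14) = (1 11 13 14 6) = [0, 11, 2, 3, 4, 5, 1, 7, 8, 9, 10, 13, 12, 14, 6]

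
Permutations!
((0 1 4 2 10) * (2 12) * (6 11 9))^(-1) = (0 10 2 12 4 1)(6 9 11)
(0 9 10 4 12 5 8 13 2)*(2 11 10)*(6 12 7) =[9, 1, 0, 3, 7, 8, 12, 6, 13, 2, 4, 10, 5, 11] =(0 9 2)(4 7 6 12 5 8 13 11 10)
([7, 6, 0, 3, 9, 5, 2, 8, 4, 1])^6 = [6, 4, 1, 3, 7, 5, 9, 2, 0, 8]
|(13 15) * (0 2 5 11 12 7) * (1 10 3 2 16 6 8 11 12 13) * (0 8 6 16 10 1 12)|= |(16)(0 10 3 2 5)(7 8 11 13 15 12)|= 30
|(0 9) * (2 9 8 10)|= |(0 8 10 2 9)|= 5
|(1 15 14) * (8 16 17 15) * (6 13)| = |(1 8 16 17 15 14)(6 13)| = 6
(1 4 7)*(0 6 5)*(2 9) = [6, 4, 9, 3, 7, 0, 5, 1, 8, 2] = (0 6 5)(1 4 7)(2 9)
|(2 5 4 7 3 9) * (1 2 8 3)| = |(1 2 5 4 7)(3 9 8)| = 15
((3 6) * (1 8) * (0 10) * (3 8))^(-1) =(0 10)(1 8 6 3)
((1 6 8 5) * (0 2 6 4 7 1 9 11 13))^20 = ((0 2 6 8 5 9 11 13)(1 4 7))^20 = (0 5)(1 7 4)(2 9)(6 11)(8 13)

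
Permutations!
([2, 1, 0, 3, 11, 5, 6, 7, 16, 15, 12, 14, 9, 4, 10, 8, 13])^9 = [2, 1, 0, 3, 13, 5, 6, 7, 15, 12, 14, 4, 10, 16, 11, 9, 8]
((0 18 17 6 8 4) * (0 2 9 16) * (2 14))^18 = ((0 18 17 6 8 4 14 2 9 16))^18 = (0 9 14 8 17)(2 4 6 18 16)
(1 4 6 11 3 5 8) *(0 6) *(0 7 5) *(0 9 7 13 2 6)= (1 4 13 2 6 11 3 9 7 5 8)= [0, 4, 6, 9, 13, 8, 11, 5, 1, 7, 10, 3, 12, 2]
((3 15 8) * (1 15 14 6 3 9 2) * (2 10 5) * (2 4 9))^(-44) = (15)(3 14 6)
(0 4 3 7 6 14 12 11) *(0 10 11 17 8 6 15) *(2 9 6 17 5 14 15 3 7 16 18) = (0 4 7 3 16 18 2 9 6 15)(5 14 12)(8 17)(10 11) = [4, 1, 9, 16, 7, 14, 15, 3, 17, 6, 11, 10, 5, 13, 12, 0, 18, 8, 2]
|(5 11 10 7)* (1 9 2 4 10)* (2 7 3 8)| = 5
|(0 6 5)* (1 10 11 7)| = 12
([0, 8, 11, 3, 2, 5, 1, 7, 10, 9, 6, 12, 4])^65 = (1 8 10 6)(2 11 12 4)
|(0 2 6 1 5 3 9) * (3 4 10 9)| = |(0 2 6 1 5 4 10 9)| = 8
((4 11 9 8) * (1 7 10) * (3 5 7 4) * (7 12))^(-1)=((1 4 11 9 8 3 5 12 7 10))^(-1)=(1 10 7 12 5 3 8 9 11 4)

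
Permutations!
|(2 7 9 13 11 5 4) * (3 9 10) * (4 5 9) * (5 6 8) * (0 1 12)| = 15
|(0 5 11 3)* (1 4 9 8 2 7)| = |(0 5 11 3)(1 4 9 8 2 7)| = 12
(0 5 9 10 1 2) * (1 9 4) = (0 5 4 1 2)(9 10) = [5, 2, 0, 3, 1, 4, 6, 7, 8, 10, 9]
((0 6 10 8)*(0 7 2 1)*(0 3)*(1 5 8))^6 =(0 6 10 1 3)(2 8)(5 7)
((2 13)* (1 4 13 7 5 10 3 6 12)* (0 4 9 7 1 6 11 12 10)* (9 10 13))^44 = ((0 4 9 7 5)(1 10 3 11 12 6 13 2))^44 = (0 5 7 9 4)(1 12)(2 11)(3 13)(6 10)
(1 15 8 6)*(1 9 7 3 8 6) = (1 15 6 9 7 3 8) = [0, 15, 2, 8, 4, 5, 9, 3, 1, 7, 10, 11, 12, 13, 14, 6]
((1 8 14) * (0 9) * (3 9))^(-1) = ((0 3 9)(1 8 14))^(-1) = (0 9 3)(1 14 8)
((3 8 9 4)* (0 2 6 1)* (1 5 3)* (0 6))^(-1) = (0 2)(1 4 9 8 3 5 6)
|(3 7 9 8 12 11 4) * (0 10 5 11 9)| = |(0 10 5 11 4 3 7)(8 12 9)| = 21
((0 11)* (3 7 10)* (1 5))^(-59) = (0 11)(1 5)(3 7 10)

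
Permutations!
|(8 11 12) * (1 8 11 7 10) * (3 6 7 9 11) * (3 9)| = 6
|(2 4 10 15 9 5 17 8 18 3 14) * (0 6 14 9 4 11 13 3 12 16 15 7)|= 18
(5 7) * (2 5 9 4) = (2 5 7 9 4) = [0, 1, 5, 3, 2, 7, 6, 9, 8, 4]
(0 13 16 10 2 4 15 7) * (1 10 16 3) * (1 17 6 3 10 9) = [13, 9, 4, 17, 15, 5, 3, 0, 8, 1, 2, 11, 12, 10, 14, 7, 16, 6] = (0 13 10 2 4 15 7)(1 9)(3 17 6)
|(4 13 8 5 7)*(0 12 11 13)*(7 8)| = 6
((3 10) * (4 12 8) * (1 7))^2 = ((1 7)(3 10)(4 12 8))^2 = (4 8 12)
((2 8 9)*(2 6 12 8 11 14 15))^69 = (2 11 14 15)(6 12 8 9)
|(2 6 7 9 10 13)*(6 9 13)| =6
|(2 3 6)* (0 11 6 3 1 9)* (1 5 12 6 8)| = |(0 11 8 1 9)(2 5 12 6)| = 20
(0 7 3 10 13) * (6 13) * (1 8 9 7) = [1, 8, 2, 10, 4, 5, 13, 3, 9, 7, 6, 11, 12, 0] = (0 1 8 9 7 3 10 6 13)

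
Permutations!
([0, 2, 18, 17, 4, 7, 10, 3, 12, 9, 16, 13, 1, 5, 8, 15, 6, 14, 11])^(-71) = [0, 2, 18, 17, 4, 7, 10, 3, 12, 9, 16, 13, 1, 5, 8, 15, 6, 14, 11]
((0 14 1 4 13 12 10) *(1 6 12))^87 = ((0 14 6 12 10)(1 4 13))^87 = (0 6 10 14 12)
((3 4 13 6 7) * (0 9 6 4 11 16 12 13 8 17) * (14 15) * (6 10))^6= ((0 9 10 6 7 3 11 16 12 13 4 8 17)(14 15))^6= (0 11 17 3 8 7 4 6 13 10 12 9 16)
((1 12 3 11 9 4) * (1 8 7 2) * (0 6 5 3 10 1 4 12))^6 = (0 12 3)(1 9 5)(2 8)(4 7)(6 10 11)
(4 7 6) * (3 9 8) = (3 9 8)(4 7 6) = [0, 1, 2, 9, 7, 5, 4, 6, 3, 8]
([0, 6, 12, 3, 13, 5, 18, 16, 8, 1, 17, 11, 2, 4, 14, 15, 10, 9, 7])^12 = [0, 16, 2, 3, 4, 5, 10, 9, 8, 7, 6, 11, 12, 13, 14, 15, 1, 18, 17]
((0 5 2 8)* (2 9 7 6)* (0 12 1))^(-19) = (0 1 12 8 2 6 7 9 5)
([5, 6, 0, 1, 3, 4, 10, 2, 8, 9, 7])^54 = [0, 1, 2, 3, 4, 5, 6, 7, 8, 9, 10]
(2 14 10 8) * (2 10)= (2 14)(8 10)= [0, 1, 14, 3, 4, 5, 6, 7, 10, 9, 8, 11, 12, 13, 2]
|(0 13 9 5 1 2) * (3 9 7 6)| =9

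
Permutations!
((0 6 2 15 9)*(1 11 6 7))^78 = ((0 7 1 11 6 2 15 9))^78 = (0 15 6 1)(2 11 7 9)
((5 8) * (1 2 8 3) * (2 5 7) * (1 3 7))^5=(8)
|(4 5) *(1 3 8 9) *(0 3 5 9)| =12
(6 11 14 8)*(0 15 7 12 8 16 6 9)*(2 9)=(0 15 7 12 8 2 9)(6 11 14 16)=[15, 1, 9, 3, 4, 5, 11, 12, 2, 0, 10, 14, 8, 13, 16, 7, 6]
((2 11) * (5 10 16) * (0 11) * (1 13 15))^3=((0 11 2)(1 13 15)(5 10 16))^3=(16)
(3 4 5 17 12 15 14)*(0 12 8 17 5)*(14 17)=(0 12 15 17 8 14 3 4)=[12, 1, 2, 4, 0, 5, 6, 7, 14, 9, 10, 11, 15, 13, 3, 17, 16, 8]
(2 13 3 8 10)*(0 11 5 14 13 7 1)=(0 11 5 14 13 3 8 10 2 7 1)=[11, 0, 7, 8, 4, 14, 6, 1, 10, 9, 2, 5, 12, 3, 13]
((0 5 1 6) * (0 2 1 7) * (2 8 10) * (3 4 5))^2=(0 4 7 3 5)(1 8 2 6 10)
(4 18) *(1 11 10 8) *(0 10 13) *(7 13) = (0 10 8 1 11 7 13)(4 18) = [10, 11, 2, 3, 18, 5, 6, 13, 1, 9, 8, 7, 12, 0, 14, 15, 16, 17, 4]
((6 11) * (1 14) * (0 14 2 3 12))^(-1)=(0 12 3 2 1 14)(6 11)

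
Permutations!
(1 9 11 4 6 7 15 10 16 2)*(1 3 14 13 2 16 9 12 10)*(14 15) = (16)(1 12 10 9 11 4 6 7 14 13 2 3 15) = [0, 12, 3, 15, 6, 5, 7, 14, 8, 11, 9, 4, 10, 2, 13, 1, 16]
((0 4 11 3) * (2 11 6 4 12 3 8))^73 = ((0 12 3)(2 11 8)(4 6))^73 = (0 12 3)(2 11 8)(4 6)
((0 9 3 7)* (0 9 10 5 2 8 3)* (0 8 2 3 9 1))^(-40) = (0 5 7)(1 10 3)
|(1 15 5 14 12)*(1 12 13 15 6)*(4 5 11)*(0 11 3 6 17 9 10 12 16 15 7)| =63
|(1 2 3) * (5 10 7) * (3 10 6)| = |(1 2 10 7 5 6 3)| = 7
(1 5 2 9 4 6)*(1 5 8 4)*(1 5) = (1 8 4 6)(2 9 5) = [0, 8, 9, 3, 6, 2, 1, 7, 4, 5]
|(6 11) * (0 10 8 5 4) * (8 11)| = |(0 10 11 6 8 5 4)| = 7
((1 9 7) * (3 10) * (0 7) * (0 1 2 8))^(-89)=(0 8 2 7)(1 9)(3 10)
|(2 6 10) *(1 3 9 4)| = 12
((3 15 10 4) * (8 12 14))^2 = (3 10)(4 15)(8 14 12)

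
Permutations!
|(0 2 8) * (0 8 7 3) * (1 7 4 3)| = 4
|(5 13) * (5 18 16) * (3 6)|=4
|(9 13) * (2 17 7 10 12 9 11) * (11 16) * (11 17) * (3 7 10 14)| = |(2 11)(3 7 14)(9 13 16 17 10 12)| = 6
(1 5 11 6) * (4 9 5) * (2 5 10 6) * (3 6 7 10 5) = (1 4 9 5 11 2 3 6)(7 10) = [0, 4, 3, 6, 9, 11, 1, 10, 8, 5, 7, 2]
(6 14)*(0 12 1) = [12, 0, 2, 3, 4, 5, 14, 7, 8, 9, 10, 11, 1, 13, 6] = (0 12 1)(6 14)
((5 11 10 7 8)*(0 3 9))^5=((0 3 9)(5 11 10 7 8))^5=(11)(0 9 3)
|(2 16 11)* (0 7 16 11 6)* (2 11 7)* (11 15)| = |(0 2 7 16 6)(11 15)| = 10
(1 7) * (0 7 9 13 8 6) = (0 7 1 9 13 8 6) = [7, 9, 2, 3, 4, 5, 0, 1, 6, 13, 10, 11, 12, 8]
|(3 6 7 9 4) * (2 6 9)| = |(2 6 7)(3 9 4)| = 3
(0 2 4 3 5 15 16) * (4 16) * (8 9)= (0 2 16)(3 5 15 4)(8 9)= [2, 1, 16, 5, 3, 15, 6, 7, 9, 8, 10, 11, 12, 13, 14, 4, 0]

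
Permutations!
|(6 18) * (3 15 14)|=6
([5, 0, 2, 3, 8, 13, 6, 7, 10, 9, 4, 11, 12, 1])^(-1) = (0 1 13 5)(4 10 8)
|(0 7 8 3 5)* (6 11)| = 10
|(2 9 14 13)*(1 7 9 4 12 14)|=15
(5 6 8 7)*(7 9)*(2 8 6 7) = (2 8 9)(5 7) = [0, 1, 8, 3, 4, 7, 6, 5, 9, 2]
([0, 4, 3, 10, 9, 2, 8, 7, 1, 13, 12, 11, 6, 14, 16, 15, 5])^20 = [0, 2, 4, 9, 3, 1, 16, 7, 5, 10, 13, 11, 14, 12, 6, 15, 8]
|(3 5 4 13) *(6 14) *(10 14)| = |(3 5 4 13)(6 10 14)| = 12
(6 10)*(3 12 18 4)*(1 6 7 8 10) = [0, 6, 2, 12, 3, 5, 1, 8, 10, 9, 7, 11, 18, 13, 14, 15, 16, 17, 4] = (1 6)(3 12 18 4)(7 8 10)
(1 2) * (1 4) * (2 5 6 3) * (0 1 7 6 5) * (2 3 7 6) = (0 1)(2 4 6 7) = [1, 0, 4, 3, 6, 5, 7, 2]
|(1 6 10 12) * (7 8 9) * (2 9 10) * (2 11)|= 9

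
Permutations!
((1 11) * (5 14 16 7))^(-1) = (1 11)(5 7 16 14) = ((1 11)(5 14 16 7))^(-1)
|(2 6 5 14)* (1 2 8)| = |(1 2 6 5 14 8)| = 6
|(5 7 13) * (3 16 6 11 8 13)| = 8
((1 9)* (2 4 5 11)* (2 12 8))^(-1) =(1 9)(2 8 12 11 5 4)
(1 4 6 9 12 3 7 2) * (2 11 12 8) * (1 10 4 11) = (1 11 12 3 7)(2 10 4 6 9 8) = [0, 11, 10, 7, 6, 5, 9, 1, 2, 8, 4, 12, 3]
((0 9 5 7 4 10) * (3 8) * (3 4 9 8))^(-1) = ((0 8 4 10)(5 7 9))^(-1) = (0 10 4 8)(5 9 7)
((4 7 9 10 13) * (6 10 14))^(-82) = (4 9 6 13 7 14 10)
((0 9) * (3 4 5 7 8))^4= ((0 9)(3 4 5 7 8))^4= (9)(3 8 7 5 4)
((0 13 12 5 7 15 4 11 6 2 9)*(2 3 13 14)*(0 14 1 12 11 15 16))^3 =(0 5)(1 7)(3 6 11 13)(4 15)(12 16)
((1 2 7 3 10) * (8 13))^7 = ((1 2 7 3 10)(8 13))^7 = (1 7 10 2 3)(8 13)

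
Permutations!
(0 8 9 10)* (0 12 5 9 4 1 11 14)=(0 8 4 1 11 14)(5 9 10 12)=[8, 11, 2, 3, 1, 9, 6, 7, 4, 10, 12, 14, 5, 13, 0]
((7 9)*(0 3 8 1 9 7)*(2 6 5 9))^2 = (0 8 2 5)(1 6 9 3)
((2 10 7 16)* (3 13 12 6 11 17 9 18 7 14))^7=((2 10 14 3 13 12 6 11 17 9 18 7 16))^7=(2 11 10 17 14 9 3 18 13 7 12 16 6)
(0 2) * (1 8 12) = (0 2)(1 8 12) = [2, 8, 0, 3, 4, 5, 6, 7, 12, 9, 10, 11, 1]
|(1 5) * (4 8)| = 2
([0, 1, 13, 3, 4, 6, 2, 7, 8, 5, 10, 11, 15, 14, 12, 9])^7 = (2 6 5 9 15 12 14 13)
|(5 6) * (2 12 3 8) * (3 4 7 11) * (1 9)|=14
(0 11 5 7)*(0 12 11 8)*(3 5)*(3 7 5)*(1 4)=(0 8)(1 4)(7 12 11)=[8, 4, 2, 3, 1, 5, 6, 12, 0, 9, 10, 7, 11]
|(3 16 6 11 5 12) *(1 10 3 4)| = 9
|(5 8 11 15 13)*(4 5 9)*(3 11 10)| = |(3 11 15 13 9 4 5 8 10)| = 9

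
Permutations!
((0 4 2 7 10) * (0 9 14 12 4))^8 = (2 7 10 9 14 12 4)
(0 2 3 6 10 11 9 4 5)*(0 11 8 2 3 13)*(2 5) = (0 3 6 10 8 5 11 9 4 2 13) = [3, 1, 13, 6, 2, 11, 10, 7, 5, 4, 8, 9, 12, 0]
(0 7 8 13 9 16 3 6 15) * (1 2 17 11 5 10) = (0 7 8 13 9 16 3 6 15)(1 2 17 11 5 10) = [7, 2, 17, 6, 4, 10, 15, 8, 13, 16, 1, 5, 12, 9, 14, 0, 3, 11]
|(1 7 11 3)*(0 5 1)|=6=|(0 5 1 7 11 3)|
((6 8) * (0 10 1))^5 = (0 1 10)(6 8)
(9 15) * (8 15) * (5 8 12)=[0, 1, 2, 3, 4, 8, 6, 7, 15, 12, 10, 11, 5, 13, 14, 9]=(5 8 15 9 12)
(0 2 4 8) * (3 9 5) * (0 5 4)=(0 2)(3 9 4 8 5)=[2, 1, 0, 9, 8, 3, 6, 7, 5, 4]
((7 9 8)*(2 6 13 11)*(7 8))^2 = ((2 6 13 11)(7 9))^2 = (2 13)(6 11)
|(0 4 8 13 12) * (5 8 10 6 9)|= 9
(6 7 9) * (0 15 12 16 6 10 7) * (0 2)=(0 15 12 16 6 2)(7 9 10)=[15, 1, 0, 3, 4, 5, 2, 9, 8, 10, 7, 11, 16, 13, 14, 12, 6]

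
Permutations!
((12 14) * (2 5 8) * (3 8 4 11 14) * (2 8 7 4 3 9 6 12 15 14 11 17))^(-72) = ((2 5 3 7 4 17)(6 12 9)(14 15))^(-72) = (17)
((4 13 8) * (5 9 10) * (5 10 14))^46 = ((4 13 8)(5 9 14))^46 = (4 13 8)(5 9 14)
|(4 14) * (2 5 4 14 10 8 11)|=6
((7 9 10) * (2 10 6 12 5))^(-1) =(2 5 12 6 9 7 10) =((2 10 7 9 6 12 5))^(-1)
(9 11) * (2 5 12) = [0, 1, 5, 3, 4, 12, 6, 7, 8, 11, 10, 9, 2] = (2 5 12)(9 11)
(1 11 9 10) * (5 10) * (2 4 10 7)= [0, 11, 4, 3, 10, 7, 6, 2, 8, 5, 1, 9]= (1 11 9 5 7 2 4 10)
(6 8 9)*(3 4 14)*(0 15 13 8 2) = (0 15 13 8 9 6 2)(3 4 14) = [15, 1, 0, 4, 14, 5, 2, 7, 9, 6, 10, 11, 12, 8, 3, 13]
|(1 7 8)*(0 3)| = |(0 3)(1 7 8)| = 6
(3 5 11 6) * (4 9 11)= (3 5 4 9 11 6)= [0, 1, 2, 5, 9, 4, 3, 7, 8, 11, 10, 6]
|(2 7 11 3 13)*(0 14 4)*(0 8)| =20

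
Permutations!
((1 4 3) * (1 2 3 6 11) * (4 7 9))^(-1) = (1 11 6 4 9 7)(2 3)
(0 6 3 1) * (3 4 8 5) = (0 6 4 8 5 3 1) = [6, 0, 2, 1, 8, 3, 4, 7, 5]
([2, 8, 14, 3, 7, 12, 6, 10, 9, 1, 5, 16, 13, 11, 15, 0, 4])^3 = (0 15 14 2)(4 5 11 7 12 16 10 13)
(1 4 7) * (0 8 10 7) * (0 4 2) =(0 8 10 7 1 2) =[8, 2, 0, 3, 4, 5, 6, 1, 10, 9, 7]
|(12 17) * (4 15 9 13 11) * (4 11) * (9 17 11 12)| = |(4 15 17 9 13)(11 12)| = 10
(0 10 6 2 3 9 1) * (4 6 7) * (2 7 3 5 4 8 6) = [10, 0, 5, 9, 2, 4, 7, 8, 6, 1, 3] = (0 10 3 9 1)(2 5 4)(6 7 8)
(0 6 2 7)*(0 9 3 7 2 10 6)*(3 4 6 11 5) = (3 7 9 4 6 10 11 5) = [0, 1, 2, 7, 6, 3, 10, 9, 8, 4, 11, 5]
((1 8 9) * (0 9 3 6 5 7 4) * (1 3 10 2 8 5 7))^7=(0 9 3 6 7 4)(1 5)(2 8 10)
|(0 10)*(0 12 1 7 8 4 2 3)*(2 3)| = 8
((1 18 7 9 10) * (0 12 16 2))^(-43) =(0 12 16 2)(1 7 10 18 9)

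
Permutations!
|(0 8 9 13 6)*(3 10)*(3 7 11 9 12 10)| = 9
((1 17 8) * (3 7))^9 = ((1 17 8)(3 7))^9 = (17)(3 7)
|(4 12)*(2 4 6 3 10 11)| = 7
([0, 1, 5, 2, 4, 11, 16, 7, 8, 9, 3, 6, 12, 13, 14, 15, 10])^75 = [0, 1, 10, 16, 4, 3, 5, 7, 8, 9, 6, 2, 12, 13, 14, 15, 11]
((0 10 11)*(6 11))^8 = ((0 10 6 11))^8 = (11)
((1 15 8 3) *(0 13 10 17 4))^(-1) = ((0 13 10 17 4)(1 15 8 3))^(-1) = (0 4 17 10 13)(1 3 8 15)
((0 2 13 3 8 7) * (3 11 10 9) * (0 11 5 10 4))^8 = (0 7 9 13 4 8 10 2 11 3 5)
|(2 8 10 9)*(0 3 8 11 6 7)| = |(0 3 8 10 9 2 11 6 7)| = 9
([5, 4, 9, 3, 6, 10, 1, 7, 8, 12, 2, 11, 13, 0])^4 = [9, 4, 0, 3, 6, 12, 1, 7, 8, 5, 13, 11, 10, 2]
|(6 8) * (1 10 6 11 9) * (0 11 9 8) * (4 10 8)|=|(0 11 4 10 6)(1 8 9)|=15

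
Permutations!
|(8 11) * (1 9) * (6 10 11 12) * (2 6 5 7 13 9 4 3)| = 13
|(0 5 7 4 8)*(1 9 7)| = 7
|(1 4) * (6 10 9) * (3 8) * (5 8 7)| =12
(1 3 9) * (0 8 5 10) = (0 8 5 10)(1 3 9) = [8, 3, 2, 9, 4, 10, 6, 7, 5, 1, 0]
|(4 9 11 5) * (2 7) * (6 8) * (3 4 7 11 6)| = |(2 11 5 7)(3 4 9 6 8)| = 20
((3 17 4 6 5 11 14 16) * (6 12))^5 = (3 5 17 11 4 14 12 16 6)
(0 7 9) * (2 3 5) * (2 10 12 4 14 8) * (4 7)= [4, 1, 3, 5, 14, 10, 6, 9, 2, 0, 12, 11, 7, 13, 8]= (0 4 14 8 2 3 5 10 12 7 9)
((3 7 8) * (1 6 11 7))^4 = (1 8 11)(3 7 6)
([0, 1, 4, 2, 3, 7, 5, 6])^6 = [0, 1, 2, 3, 4, 5, 6, 7]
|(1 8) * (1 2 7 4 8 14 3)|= 12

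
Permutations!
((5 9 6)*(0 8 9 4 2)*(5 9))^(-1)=(0 2 4 5 8)(6 9)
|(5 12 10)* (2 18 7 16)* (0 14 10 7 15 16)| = 12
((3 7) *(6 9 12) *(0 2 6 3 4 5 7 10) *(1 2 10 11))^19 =(0 10)(1 3 9 2 11 12 6)(4 5 7)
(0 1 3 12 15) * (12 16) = (0 1 3 16 12 15) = [1, 3, 2, 16, 4, 5, 6, 7, 8, 9, 10, 11, 15, 13, 14, 0, 12]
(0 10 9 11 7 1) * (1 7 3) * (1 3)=[10, 0, 2, 3, 4, 5, 6, 7, 8, 11, 9, 1]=(0 10 9 11 1)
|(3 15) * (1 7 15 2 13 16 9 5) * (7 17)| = 10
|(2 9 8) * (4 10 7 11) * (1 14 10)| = |(1 14 10 7 11 4)(2 9 8)| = 6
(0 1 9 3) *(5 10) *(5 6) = [1, 9, 2, 0, 4, 10, 5, 7, 8, 3, 6] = (0 1 9 3)(5 10 6)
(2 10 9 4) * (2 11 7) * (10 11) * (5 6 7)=(2 11 5 6 7)(4 10 9)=[0, 1, 11, 3, 10, 6, 7, 2, 8, 4, 9, 5]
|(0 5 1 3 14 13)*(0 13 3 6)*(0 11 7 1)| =4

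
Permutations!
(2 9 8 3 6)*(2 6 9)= [0, 1, 2, 9, 4, 5, 6, 7, 3, 8]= (3 9 8)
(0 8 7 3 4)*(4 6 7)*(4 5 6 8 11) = (0 11 4)(3 8 5 6 7) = [11, 1, 2, 8, 0, 6, 7, 3, 5, 9, 10, 4]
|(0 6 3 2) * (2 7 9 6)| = |(0 2)(3 7 9 6)| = 4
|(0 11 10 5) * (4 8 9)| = 12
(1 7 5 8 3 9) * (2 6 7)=[0, 2, 6, 9, 4, 8, 7, 5, 3, 1]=(1 2 6 7 5 8 3 9)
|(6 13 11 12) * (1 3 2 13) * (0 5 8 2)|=|(0 5 8 2 13 11 12 6 1 3)|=10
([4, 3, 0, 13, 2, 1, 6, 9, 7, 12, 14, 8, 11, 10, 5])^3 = (1 10)(3 14)(5 13)(7 11 9 8 12)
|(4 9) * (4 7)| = 3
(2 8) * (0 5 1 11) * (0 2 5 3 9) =(0 3 9)(1 11 2 8 5) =[3, 11, 8, 9, 4, 1, 6, 7, 5, 0, 10, 2]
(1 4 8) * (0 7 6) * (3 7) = [3, 4, 2, 7, 8, 5, 0, 6, 1] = (0 3 7 6)(1 4 8)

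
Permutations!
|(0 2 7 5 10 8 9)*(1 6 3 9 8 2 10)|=|(0 10 2 7 5 1 6 3 9)|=9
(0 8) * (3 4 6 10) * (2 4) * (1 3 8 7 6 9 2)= (0 7 6 10 8)(1 3)(2 4 9)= [7, 3, 4, 1, 9, 5, 10, 6, 0, 2, 8]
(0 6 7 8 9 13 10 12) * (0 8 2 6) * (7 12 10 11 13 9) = (2 6 12 8 7)(11 13) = [0, 1, 6, 3, 4, 5, 12, 2, 7, 9, 10, 13, 8, 11]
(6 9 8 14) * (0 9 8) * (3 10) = (0 9)(3 10)(6 8 14) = [9, 1, 2, 10, 4, 5, 8, 7, 14, 0, 3, 11, 12, 13, 6]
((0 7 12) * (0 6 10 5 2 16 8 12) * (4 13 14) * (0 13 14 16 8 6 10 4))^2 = (0 13 6 14 7 16 4)(2 12 5 8 10)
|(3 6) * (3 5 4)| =4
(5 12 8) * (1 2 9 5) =(1 2 9 5 12 8) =[0, 2, 9, 3, 4, 12, 6, 7, 1, 5, 10, 11, 8]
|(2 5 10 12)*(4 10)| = |(2 5 4 10 12)| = 5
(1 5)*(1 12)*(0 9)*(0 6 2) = (0 9 6 2)(1 5 12) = [9, 5, 0, 3, 4, 12, 2, 7, 8, 6, 10, 11, 1]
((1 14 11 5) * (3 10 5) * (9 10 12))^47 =((1 14 11 3 12 9 10 5))^47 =(1 5 10 9 12 3 11 14)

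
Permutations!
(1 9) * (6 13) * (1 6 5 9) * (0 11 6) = (0 11 6 13 5 9) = [11, 1, 2, 3, 4, 9, 13, 7, 8, 0, 10, 6, 12, 5]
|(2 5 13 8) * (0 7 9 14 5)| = 8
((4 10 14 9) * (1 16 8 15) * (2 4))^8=(16)(2 14 4 9 10)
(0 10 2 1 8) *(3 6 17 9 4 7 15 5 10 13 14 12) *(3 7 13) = [3, 8, 1, 6, 13, 10, 17, 15, 0, 4, 2, 11, 7, 14, 12, 5, 16, 9] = (0 3 6 17 9 4 13 14 12 7 15 5 10 2 1 8)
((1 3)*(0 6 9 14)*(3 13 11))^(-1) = ((0 6 9 14)(1 13 11 3))^(-1) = (0 14 9 6)(1 3 11 13)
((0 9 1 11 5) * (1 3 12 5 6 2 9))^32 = (0 9 1 3 11 12 6 5 2) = ((0 1 11 6 2 9 3 12 5))^32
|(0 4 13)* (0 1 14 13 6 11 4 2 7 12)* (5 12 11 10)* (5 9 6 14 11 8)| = |(0 2 7 8 5 12)(1 11 4 14 13)(6 10 9)| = 30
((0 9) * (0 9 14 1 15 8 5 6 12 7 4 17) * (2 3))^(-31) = (0 1 8 6 7 17 14 15 5 12 4)(2 3)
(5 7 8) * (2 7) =(2 7 8 5) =[0, 1, 7, 3, 4, 2, 6, 8, 5]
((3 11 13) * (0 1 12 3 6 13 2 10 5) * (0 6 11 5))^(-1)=((0 1 12 3 5 6 13 11 2 10))^(-1)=(0 10 2 11 13 6 5 3 12 1)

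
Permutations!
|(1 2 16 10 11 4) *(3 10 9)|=8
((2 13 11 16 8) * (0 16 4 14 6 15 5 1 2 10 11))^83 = (0 4 1 8 6 13 11 5 16 14 2 10 15) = ((0 16 8 10 11 4 14 6 15 5 1 2 13))^83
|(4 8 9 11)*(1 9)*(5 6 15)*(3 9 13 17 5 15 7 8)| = |(1 13 17 5 6 7 8)(3 9 11 4)| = 28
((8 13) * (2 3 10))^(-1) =(2 10 3)(8 13)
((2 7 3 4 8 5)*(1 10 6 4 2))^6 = (10)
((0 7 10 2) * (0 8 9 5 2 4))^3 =(0 4 10 7)(2 5 9 8)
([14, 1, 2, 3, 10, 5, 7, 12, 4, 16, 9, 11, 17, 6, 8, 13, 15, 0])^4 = (0 10 13 17 4 15 12 8 16 7 14 9 6)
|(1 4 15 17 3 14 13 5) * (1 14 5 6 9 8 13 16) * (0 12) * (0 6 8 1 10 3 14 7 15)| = |(0 12 6 9 1 4)(3 5 7 15 17 14 16 10)(8 13)| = 24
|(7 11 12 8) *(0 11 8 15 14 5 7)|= |(0 11 12 15 14 5 7 8)|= 8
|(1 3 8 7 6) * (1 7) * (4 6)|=3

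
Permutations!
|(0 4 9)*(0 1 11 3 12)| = 7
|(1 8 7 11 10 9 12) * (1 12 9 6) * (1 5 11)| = 12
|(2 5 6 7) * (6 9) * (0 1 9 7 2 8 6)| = |(0 1 9)(2 5 7 8 6)| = 15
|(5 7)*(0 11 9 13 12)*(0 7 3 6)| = |(0 11 9 13 12 7 5 3 6)| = 9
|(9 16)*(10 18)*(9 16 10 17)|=|(9 10 18 17)|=4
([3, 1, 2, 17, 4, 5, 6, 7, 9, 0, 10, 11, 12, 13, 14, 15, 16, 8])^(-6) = [9, 1, 2, 0, 4, 5, 6, 7, 17, 8, 10, 11, 12, 13, 14, 15, 16, 3]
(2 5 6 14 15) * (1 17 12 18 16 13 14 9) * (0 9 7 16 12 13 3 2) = (0 9 1 17 13 14 15)(2 5 6 7 16 3)(12 18) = [9, 17, 5, 2, 4, 6, 7, 16, 8, 1, 10, 11, 18, 14, 15, 0, 3, 13, 12]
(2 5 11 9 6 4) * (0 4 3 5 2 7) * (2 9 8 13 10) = (0 4 7)(2 9 6 3 5 11 8 13 10) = [4, 1, 9, 5, 7, 11, 3, 0, 13, 6, 2, 8, 12, 10]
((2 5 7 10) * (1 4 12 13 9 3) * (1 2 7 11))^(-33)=(1 13 2)(3 11 12)(4 9 5)(7 10)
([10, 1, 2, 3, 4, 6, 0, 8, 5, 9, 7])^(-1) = [6, 1, 2, 3, 4, 8, 5, 10, 7, 9, 0]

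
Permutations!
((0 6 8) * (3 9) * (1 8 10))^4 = ((0 6 10 1 8)(3 9))^4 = (0 8 1 10 6)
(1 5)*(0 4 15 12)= (0 4 15 12)(1 5)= [4, 5, 2, 3, 15, 1, 6, 7, 8, 9, 10, 11, 0, 13, 14, 12]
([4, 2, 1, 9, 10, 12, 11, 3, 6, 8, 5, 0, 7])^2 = [10, 1, 2, 8, 5, 7, 0, 9, 11, 6, 12, 4, 3]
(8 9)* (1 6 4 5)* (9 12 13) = (1 6 4 5)(8 12 13 9) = [0, 6, 2, 3, 5, 1, 4, 7, 12, 8, 10, 11, 13, 9]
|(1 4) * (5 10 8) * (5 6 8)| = 2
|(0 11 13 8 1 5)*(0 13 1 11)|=|(1 5 13 8 11)|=5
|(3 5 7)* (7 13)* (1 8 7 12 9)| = |(1 8 7 3 5 13 12 9)| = 8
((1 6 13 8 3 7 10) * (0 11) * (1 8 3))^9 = ((0 11)(1 6 13 3 7 10 8))^9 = (0 11)(1 13 7 8 6 3 10)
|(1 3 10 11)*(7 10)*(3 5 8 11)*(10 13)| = |(1 5 8 11)(3 7 13 10)| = 4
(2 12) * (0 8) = (0 8)(2 12) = [8, 1, 12, 3, 4, 5, 6, 7, 0, 9, 10, 11, 2]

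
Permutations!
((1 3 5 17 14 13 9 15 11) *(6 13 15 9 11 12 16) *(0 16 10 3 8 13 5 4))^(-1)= (0 4 3 10 12 15 14 17 5 6 16)(1 11 13 8)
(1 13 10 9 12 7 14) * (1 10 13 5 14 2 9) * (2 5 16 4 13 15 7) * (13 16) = [0, 13, 9, 3, 16, 14, 6, 5, 8, 12, 1, 11, 2, 15, 10, 7, 4] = (1 13 15 7 5 14 10)(2 9 12)(4 16)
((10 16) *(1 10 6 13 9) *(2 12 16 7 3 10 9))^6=(2 12 16 6 13)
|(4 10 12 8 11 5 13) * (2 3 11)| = 9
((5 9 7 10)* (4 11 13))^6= ((4 11 13)(5 9 7 10))^6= (13)(5 7)(9 10)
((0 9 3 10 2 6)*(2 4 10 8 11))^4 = (0 11 9 2 3 6 8)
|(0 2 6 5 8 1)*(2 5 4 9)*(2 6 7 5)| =6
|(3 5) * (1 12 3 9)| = 5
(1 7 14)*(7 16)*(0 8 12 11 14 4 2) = (0 8 12 11 14 1 16 7 4 2) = [8, 16, 0, 3, 2, 5, 6, 4, 12, 9, 10, 14, 11, 13, 1, 15, 7]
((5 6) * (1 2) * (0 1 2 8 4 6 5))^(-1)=(0 6 4 8 1)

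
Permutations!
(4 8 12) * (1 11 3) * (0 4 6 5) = (0 4 8 12 6 5)(1 11 3) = [4, 11, 2, 1, 8, 0, 5, 7, 12, 9, 10, 3, 6]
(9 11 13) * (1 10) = (1 10)(9 11 13) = [0, 10, 2, 3, 4, 5, 6, 7, 8, 11, 1, 13, 12, 9]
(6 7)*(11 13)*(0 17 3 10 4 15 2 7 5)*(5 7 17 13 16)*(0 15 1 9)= [13, 9, 17, 10, 1, 15, 7, 6, 8, 0, 4, 16, 12, 11, 14, 2, 5, 3]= (0 13 11 16 5 15 2 17 3 10 4 1 9)(6 7)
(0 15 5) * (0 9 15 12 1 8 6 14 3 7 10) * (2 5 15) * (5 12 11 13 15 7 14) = [11, 8, 12, 14, 4, 9, 5, 10, 6, 2, 0, 13, 1, 15, 3, 7] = (0 11 13 15 7 10)(1 8 6 5 9 2 12)(3 14)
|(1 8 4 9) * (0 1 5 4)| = 3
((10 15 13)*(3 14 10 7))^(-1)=((3 14 10 15 13 7))^(-1)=(3 7 13 15 10 14)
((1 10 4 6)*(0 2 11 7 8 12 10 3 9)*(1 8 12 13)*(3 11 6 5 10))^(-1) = (0 9 3 12 7 11 1 13 8 6 2)(4 10 5)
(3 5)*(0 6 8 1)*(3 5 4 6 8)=(0 8 1)(3 4 6)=[8, 0, 2, 4, 6, 5, 3, 7, 1]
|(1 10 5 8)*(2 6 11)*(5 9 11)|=8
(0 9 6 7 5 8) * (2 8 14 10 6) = (0 9 2 8)(5 14 10 6 7) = [9, 1, 8, 3, 4, 14, 7, 5, 0, 2, 6, 11, 12, 13, 10]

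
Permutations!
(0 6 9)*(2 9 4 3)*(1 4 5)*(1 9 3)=(0 6 5 9)(1 4)(2 3)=[6, 4, 3, 2, 1, 9, 5, 7, 8, 0]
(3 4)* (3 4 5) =(3 5) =[0, 1, 2, 5, 4, 3]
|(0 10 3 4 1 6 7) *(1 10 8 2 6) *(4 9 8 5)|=|(0 5 4 10 3 9 8 2 6 7)|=10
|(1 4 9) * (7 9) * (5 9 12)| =6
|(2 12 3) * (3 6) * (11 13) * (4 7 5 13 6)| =9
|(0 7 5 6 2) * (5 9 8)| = 7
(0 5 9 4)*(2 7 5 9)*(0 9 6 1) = (0 6 1)(2 7 5)(4 9) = [6, 0, 7, 3, 9, 2, 1, 5, 8, 4]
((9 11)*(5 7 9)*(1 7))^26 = ((1 7 9 11 5))^26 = (1 7 9 11 5)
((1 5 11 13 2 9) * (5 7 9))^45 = (2 5 11 13)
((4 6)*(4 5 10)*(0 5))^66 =(0 5 10 4 6)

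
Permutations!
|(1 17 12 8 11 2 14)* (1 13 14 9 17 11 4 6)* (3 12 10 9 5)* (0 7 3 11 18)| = |(0 7 3 12 8 4 6 1 18)(2 5 11)(9 17 10)(13 14)| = 18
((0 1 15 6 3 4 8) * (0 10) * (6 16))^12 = (0 16 4)(1 6 8)(3 10 15)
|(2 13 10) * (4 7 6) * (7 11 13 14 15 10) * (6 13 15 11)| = 10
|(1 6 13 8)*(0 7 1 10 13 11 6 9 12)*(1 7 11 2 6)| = |(0 11 1 9 12)(2 6)(8 10 13)| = 30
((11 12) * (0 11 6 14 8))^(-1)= (0 8 14 6 12 11)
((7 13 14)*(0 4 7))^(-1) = (0 14 13 7 4)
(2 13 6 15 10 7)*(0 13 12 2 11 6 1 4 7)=(0 13 1 4 7 11 6 15 10)(2 12)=[13, 4, 12, 3, 7, 5, 15, 11, 8, 9, 0, 6, 2, 1, 14, 10]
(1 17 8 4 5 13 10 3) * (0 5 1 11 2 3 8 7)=(0 5 13 10 8 4 1 17 7)(2 3 11)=[5, 17, 3, 11, 1, 13, 6, 0, 4, 9, 8, 2, 12, 10, 14, 15, 16, 7]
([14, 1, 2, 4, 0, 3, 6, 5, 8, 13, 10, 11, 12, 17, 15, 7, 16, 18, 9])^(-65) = [3, 1, 2, 7, 5, 15, 6, 14, 8, 18, 10, 11, 12, 9, 4, 0, 16, 13, 17]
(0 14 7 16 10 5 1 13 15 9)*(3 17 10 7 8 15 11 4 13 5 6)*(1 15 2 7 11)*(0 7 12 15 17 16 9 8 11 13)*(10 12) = [14, 5, 10, 16, 0, 17, 3, 9, 2, 7, 6, 4, 15, 1, 11, 8, 13, 12] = (0 14 11 4)(1 5 17 12 15 8 2 10 6 3 16 13)(7 9)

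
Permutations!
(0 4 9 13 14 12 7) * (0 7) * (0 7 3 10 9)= [4, 1, 2, 10, 0, 5, 6, 3, 8, 13, 9, 11, 7, 14, 12]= (0 4)(3 10 9 13 14 12 7)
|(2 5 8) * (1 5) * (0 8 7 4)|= 7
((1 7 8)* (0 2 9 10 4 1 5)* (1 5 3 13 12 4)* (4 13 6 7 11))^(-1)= (0 5 4 11 1 10 9 2)(3 8 7 6)(12 13)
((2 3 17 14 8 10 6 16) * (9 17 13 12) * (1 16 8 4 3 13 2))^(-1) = ((1 16)(2 13 12 9 17 14 4 3)(6 8 10))^(-1) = (1 16)(2 3 4 14 17 9 12 13)(6 10 8)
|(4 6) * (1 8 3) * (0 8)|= |(0 8 3 1)(4 6)|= 4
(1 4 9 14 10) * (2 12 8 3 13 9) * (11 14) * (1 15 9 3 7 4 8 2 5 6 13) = [0, 8, 12, 1, 5, 6, 13, 4, 7, 11, 15, 14, 2, 3, 10, 9] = (1 8 7 4 5 6 13 3)(2 12)(9 11 14 10 15)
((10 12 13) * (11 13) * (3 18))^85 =(3 18)(10 12 11 13)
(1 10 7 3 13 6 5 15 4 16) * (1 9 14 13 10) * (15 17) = (3 10 7)(4 16 9 14 13 6 5 17 15) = [0, 1, 2, 10, 16, 17, 5, 3, 8, 14, 7, 11, 12, 6, 13, 4, 9, 15]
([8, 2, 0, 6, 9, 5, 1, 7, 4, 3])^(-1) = (0 2 1 6 3 9 4 8)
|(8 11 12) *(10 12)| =4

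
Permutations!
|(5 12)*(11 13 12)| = |(5 11 13 12)| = 4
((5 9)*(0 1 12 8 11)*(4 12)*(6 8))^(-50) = ((0 1 4 12 6 8 11)(5 9))^(-50) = (0 11 8 6 12 4 1)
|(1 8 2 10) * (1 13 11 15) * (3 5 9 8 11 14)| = 24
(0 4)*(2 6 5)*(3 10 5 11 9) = (0 4)(2 6 11 9 3 10 5) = [4, 1, 6, 10, 0, 2, 11, 7, 8, 3, 5, 9]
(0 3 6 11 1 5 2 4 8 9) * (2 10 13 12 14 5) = [3, 2, 4, 6, 8, 10, 11, 7, 9, 0, 13, 1, 14, 12, 5] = (0 3 6 11 1 2 4 8 9)(5 10 13 12 14)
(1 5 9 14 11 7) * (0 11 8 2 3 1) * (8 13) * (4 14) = (0 11 7)(1 5 9 4 14 13 8 2 3) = [11, 5, 3, 1, 14, 9, 6, 0, 2, 4, 10, 7, 12, 8, 13]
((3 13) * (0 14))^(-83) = (0 14)(3 13)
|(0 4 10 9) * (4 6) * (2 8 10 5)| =8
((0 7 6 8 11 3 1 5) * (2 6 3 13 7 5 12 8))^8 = (1 12 8 11 13 7 3)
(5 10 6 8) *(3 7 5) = (3 7 5 10 6 8) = [0, 1, 2, 7, 4, 10, 8, 5, 3, 9, 6]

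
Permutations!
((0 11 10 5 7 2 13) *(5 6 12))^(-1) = ((0 11 10 6 12 5 7 2 13))^(-1) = (0 13 2 7 5 12 6 10 11)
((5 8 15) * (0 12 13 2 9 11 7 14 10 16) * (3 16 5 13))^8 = (16)(2 15 5 14 11)(7 9 13 8 10)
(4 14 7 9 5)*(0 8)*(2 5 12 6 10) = (0 8)(2 5 4 14 7 9 12 6 10) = [8, 1, 5, 3, 14, 4, 10, 9, 0, 12, 2, 11, 6, 13, 7]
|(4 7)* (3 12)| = 2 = |(3 12)(4 7)|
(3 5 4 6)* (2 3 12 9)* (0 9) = [9, 1, 3, 5, 6, 4, 12, 7, 8, 2, 10, 11, 0] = (0 9 2 3 5 4 6 12)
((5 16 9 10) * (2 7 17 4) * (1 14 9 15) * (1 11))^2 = (1 9 5 15)(2 17)(4 7)(10 16 11 14)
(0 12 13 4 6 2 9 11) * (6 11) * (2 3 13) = (0 12 2 9 6 3 13 4 11) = [12, 1, 9, 13, 11, 5, 3, 7, 8, 6, 10, 0, 2, 4]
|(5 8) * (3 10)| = 2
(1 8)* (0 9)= (0 9)(1 8)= [9, 8, 2, 3, 4, 5, 6, 7, 1, 0]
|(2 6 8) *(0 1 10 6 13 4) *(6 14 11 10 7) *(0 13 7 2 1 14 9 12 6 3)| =|(0 14 11 10 9 12 6 8 1 2 7 3)(4 13)| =12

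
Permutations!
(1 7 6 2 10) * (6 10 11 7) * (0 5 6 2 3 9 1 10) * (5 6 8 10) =(0 6 3 9 1 2 11 7)(5 8 10) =[6, 2, 11, 9, 4, 8, 3, 0, 10, 1, 5, 7]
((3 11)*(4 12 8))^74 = ((3 11)(4 12 8))^74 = (4 8 12)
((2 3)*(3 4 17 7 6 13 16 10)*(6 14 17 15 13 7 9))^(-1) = (2 3 10 16 13 15 4)(6 9 17 14 7)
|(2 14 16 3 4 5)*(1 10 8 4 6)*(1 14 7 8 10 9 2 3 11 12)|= 13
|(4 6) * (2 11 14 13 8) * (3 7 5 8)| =8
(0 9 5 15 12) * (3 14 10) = (0 9 5 15 12)(3 14 10) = [9, 1, 2, 14, 4, 15, 6, 7, 8, 5, 3, 11, 0, 13, 10, 12]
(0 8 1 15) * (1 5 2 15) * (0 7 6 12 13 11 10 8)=(2 15 7 6 12 13 11 10 8 5)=[0, 1, 15, 3, 4, 2, 12, 6, 5, 9, 8, 10, 13, 11, 14, 7]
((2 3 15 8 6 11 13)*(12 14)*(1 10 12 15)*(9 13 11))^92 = (1 15 13 10 8 2 12 6 3 14 9) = ((1 10 12 14 15 8 6 9 13 2 3))^92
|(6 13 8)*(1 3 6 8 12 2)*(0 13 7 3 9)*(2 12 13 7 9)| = |(13)(0 7 3 6 9)(1 2)| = 10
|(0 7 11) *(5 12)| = 6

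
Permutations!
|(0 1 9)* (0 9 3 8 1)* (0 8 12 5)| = 6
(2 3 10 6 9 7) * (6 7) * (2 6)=(2 3 10 7 6 9)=[0, 1, 3, 10, 4, 5, 9, 6, 8, 2, 7]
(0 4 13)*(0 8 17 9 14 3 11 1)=(0 4 13 8 17 9 14 3 11 1)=[4, 0, 2, 11, 13, 5, 6, 7, 17, 14, 10, 1, 12, 8, 3, 15, 16, 9]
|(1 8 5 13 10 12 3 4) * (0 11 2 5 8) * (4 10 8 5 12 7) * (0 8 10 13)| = 12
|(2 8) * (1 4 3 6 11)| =10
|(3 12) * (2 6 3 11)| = |(2 6 3 12 11)| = 5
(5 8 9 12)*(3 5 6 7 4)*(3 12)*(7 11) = (3 5 8 9)(4 12 6 11 7) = [0, 1, 2, 5, 12, 8, 11, 4, 9, 3, 10, 7, 6]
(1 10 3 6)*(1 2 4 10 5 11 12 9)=[0, 5, 4, 6, 10, 11, 2, 7, 8, 1, 3, 12, 9]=(1 5 11 12 9)(2 4 10 3 6)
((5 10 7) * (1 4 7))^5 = (10)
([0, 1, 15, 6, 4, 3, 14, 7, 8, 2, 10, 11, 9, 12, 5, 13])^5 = [0, 1, 2, 6, 4, 3, 14, 7, 8, 9, 10, 11, 12, 13, 5, 15]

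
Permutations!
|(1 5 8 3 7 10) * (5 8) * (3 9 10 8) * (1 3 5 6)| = 15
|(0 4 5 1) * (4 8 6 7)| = |(0 8 6 7 4 5 1)| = 7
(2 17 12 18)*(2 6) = (2 17 12 18 6) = [0, 1, 17, 3, 4, 5, 2, 7, 8, 9, 10, 11, 18, 13, 14, 15, 16, 12, 6]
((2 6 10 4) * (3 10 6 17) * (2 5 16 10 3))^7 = (2 17)(4 10 16 5)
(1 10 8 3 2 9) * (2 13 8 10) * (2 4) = (1 4 2 9)(3 13 8) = [0, 4, 9, 13, 2, 5, 6, 7, 3, 1, 10, 11, 12, 8]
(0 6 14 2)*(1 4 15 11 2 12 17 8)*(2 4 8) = (0 6 14 12 17 2)(1 8)(4 15 11) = [6, 8, 0, 3, 15, 5, 14, 7, 1, 9, 10, 4, 17, 13, 12, 11, 16, 2]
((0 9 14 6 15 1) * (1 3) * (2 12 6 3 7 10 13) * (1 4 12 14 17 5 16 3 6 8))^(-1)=(0 1 8 12 4 3 16 5 17 9)(2 13 10 7 15 6 14)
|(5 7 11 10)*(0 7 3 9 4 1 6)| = 10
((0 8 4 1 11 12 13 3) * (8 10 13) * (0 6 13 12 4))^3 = ((0 10 12 8)(1 11 4)(3 6 13))^3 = (13)(0 8 12 10)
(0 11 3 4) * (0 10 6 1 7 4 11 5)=(0 5)(1 7 4 10 6)(3 11)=[5, 7, 2, 11, 10, 0, 1, 4, 8, 9, 6, 3]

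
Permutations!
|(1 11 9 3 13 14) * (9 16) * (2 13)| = |(1 11 16 9 3 2 13 14)| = 8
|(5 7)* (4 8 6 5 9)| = |(4 8 6 5 7 9)| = 6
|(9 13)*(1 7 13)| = |(1 7 13 9)| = 4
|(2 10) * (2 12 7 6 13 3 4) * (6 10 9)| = |(2 9 6 13 3 4)(7 10 12)| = 6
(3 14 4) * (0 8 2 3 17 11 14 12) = [8, 1, 3, 12, 17, 5, 6, 7, 2, 9, 10, 14, 0, 13, 4, 15, 16, 11] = (0 8 2 3 12)(4 17 11 14)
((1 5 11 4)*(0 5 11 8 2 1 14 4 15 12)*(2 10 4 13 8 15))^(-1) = ((0 5 15 12)(1 11 2)(4 14 13 8 10))^(-1) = (0 12 15 5)(1 2 11)(4 10 8 13 14)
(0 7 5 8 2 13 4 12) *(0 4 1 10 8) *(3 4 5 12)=(0 7 12 5)(1 10 8 2 13)(3 4)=[7, 10, 13, 4, 3, 0, 6, 12, 2, 9, 8, 11, 5, 1]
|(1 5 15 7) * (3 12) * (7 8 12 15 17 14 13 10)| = 28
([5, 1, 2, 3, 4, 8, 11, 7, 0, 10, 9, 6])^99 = [0, 1, 2, 3, 4, 5, 11, 7, 8, 10, 9, 6]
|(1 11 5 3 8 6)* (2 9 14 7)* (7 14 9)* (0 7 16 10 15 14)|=42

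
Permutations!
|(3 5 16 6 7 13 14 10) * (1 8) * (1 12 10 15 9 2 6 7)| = |(1 8 12 10 3 5 16 7 13 14 15 9 2 6)| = 14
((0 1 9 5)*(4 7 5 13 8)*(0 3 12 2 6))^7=(0 5 9 12 8 6 7 1 3 13 2 4)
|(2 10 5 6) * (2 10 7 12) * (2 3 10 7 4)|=|(2 4)(3 10 5 6 7 12)|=6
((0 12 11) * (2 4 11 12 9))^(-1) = (12)(0 11 4 2 9)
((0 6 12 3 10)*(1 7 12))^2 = ((0 6 1 7 12 3 10))^2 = (0 1 12 10 6 7 3)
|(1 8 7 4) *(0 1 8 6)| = 3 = |(0 1 6)(4 8 7)|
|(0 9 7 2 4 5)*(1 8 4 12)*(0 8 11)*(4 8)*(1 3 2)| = 30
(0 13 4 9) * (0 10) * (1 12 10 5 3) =(0 13 4 9 5 3 1 12 10) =[13, 12, 2, 1, 9, 3, 6, 7, 8, 5, 0, 11, 10, 4]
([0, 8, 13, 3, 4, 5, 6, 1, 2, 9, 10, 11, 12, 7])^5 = [0, 1, 2, 3, 4, 5, 6, 7, 8, 9, 10, 11, 12, 13]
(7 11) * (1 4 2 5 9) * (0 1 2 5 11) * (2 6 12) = (0 1 4 5 9 6 12 2 11 7) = [1, 4, 11, 3, 5, 9, 12, 0, 8, 6, 10, 7, 2]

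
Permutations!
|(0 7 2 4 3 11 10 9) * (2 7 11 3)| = 4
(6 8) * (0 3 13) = [3, 1, 2, 13, 4, 5, 8, 7, 6, 9, 10, 11, 12, 0] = (0 3 13)(6 8)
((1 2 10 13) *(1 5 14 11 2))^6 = (14)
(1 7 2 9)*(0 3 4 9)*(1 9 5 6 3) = (9)(0 1 7 2)(3 4 5 6) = [1, 7, 0, 4, 5, 6, 3, 2, 8, 9]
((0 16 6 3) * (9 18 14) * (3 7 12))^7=(0 16 6 7 12 3)(9 18 14)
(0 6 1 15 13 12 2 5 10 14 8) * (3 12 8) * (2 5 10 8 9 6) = [2, 15, 10, 12, 4, 8, 1, 7, 0, 6, 14, 11, 5, 9, 3, 13] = (0 2 10 14 3 12 5 8)(1 15 13 9 6)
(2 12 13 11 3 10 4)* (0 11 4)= (0 11 3 10)(2 12 13 4)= [11, 1, 12, 10, 2, 5, 6, 7, 8, 9, 0, 3, 13, 4]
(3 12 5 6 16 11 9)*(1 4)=(1 4)(3 12 5 6 16 11 9)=[0, 4, 2, 12, 1, 6, 16, 7, 8, 3, 10, 9, 5, 13, 14, 15, 11]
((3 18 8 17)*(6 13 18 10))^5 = (3 8 13 10 17 18 6)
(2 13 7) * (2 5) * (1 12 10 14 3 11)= (1 12 10 14 3 11)(2 13 7 5)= [0, 12, 13, 11, 4, 2, 6, 5, 8, 9, 14, 1, 10, 7, 3]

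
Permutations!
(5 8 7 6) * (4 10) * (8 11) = (4 10)(5 11 8 7 6) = [0, 1, 2, 3, 10, 11, 5, 6, 7, 9, 4, 8]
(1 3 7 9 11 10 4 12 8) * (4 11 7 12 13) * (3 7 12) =[0, 7, 2, 3, 13, 5, 6, 9, 1, 12, 11, 10, 8, 4] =(1 7 9 12 8)(4 13)(10 11)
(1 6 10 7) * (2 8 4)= (1 6 10 7)(2 8 4)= [0, 6, 8, 3, 2, 5, 10, 1, 4, 9, 7]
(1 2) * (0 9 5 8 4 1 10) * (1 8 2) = [9, 1, 10, 3, 8, 2, 6, 7, 4, 5, 0] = (0 9 5 2 10)(4 8)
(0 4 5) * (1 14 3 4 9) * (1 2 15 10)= (0 9 2 15 10 1 14 3 4 5)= [9, 14, 15, 4, 5, 0, 6, 7, 8, 2, 1, 11, 12, 13, 3, 10]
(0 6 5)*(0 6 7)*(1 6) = [7, 6, 2, 3, 4, 1, 5, 0] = (0 7)(1 6 5)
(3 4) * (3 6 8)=[0, 1, 2, 4, 6, 5, 8, 7, 3]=(3 4 6 8)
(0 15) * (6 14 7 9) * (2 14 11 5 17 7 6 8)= [15, 1, 14, 3, 4, 17, 11, 9, 2, 8, 10, 5, 12, 13, 6, 0, 16, 7]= (0 15)(2 14 6 11 5 17 7 9 8)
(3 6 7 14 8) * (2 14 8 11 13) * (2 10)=[0, 1, 14, 6, 4, 5, 7, 8, 3, 9, 2, 13, 12, 10, 11]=(2 14 11 13 10)(3 6 7 8)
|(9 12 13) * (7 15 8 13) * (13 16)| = 7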